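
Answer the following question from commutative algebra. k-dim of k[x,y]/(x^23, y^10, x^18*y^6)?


k[x,y]/I, I = (x^23, y^10, x^18*y^6)
Rect: 23x10=230. Corner: (23-18)x(10-6)=20.
dim = 230-20 = 210


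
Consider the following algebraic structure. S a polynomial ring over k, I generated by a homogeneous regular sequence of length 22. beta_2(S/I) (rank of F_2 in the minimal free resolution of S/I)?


Regular sequence => Koszul complex is the minimal free resolution.
Syz_1 minimally generated by Koszul relations f_i*e_j - f_j*e_i (i<j): mu(Syz_1) = beta_2 = C(m,2) = m(m-1)/2
m=22
22*21/2 = 231


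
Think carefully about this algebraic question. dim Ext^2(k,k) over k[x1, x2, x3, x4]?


C(n,i)=C(4,2)=6


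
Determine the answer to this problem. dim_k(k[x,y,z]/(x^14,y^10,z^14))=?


Basis: x^iy^jz^k, i<14,j<10,k<14
14*10*14=1960


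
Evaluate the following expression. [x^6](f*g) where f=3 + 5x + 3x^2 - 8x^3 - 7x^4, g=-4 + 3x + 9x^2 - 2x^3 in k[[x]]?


[x^6] = sum a_i*b_j, i+j=6
  -8*-2=16
  -7*9=-63
Sum=-47


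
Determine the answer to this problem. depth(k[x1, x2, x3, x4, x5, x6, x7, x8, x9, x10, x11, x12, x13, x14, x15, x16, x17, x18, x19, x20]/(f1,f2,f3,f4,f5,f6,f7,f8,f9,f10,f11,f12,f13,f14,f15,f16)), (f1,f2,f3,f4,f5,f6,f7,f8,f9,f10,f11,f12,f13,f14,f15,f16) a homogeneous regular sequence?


depth(R)=20
depth(R/I)=20-16=4


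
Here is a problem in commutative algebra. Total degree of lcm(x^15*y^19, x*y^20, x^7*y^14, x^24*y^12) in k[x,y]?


lcm = componentwise max:
x: max(15,1,7,24)=24
y: max(19,20,14,12)=20
Total=24+20=44


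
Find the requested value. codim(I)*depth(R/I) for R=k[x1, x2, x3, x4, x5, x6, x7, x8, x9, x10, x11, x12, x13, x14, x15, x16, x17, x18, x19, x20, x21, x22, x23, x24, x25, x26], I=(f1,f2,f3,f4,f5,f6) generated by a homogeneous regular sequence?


codim=6, depth=dim(R/I)=26-6=20
Product=6*20=120


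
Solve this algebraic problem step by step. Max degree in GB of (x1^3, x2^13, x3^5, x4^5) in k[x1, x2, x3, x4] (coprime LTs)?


Pure powers, coprime LTs => already GB.
Degrees: 3, 13, 5, 5
Max=13


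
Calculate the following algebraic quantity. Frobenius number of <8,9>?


gcd(8,9)=1 => F=ab-a-b=8*9-8-9=72-17=55


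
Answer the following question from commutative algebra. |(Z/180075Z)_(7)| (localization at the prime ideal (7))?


7-primary part: 180075=7^4*75
Size=7^4=2401


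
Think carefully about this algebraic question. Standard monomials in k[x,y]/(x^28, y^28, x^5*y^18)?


k[x,y]/I, I = (x^28, y^28, x^5*y^18)
Rect: 28x28=784. Corner: (28-5)x(28-18)=230.
dim = 784-230 = 554


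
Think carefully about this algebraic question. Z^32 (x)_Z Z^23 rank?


rank(M(x)N) = rank(M)*rank(N)
32*23 = 736


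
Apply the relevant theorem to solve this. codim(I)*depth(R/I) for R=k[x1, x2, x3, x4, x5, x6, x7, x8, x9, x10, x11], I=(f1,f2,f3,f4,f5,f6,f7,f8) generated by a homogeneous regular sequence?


codim=8, depth=dim(R/I)=11-8=3
Product=8*3=24


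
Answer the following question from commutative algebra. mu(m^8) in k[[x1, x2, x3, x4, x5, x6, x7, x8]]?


C(n+d-1,d)=C(15,8)=6435


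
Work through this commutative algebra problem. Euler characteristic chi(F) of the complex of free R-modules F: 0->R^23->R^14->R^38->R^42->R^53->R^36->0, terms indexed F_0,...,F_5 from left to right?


chi = sum (-1)^i * rank:
(-1)^0*23=23
(-1)^1*14=-14
(-1)^2*38=38
(-1)^3*42=-42
(-1)^4*53=53
(-1)^5*36=-36
chi=22


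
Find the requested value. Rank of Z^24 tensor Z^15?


rank(M(x)N) = rank(M)*rank(N)
24*15 = 360


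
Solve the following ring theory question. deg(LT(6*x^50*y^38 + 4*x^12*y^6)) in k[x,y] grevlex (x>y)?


LT: 6*x^50*y^38
deg_x=50, deg_y=38
Total=50+38=88


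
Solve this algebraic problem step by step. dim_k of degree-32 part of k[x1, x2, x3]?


C(d+n-1,n-1)=C(34,2)=561


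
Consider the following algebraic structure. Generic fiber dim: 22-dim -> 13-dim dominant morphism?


dim(fiber)=dim(X)-dim(Y)=22-13=9


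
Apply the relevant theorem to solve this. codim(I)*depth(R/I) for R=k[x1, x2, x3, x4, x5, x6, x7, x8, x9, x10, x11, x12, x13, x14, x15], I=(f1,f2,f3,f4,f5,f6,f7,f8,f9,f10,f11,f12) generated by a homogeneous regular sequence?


codim=12, depth=dim(R/I)=15-12=3
Product=12*3=36


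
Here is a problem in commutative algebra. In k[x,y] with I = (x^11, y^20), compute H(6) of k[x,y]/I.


k[x,y], I = (x^11, y^20), d = 6
Need i < 11 and d-i < 20.
Range: 0 <= i <= 6.
H(6) = 7


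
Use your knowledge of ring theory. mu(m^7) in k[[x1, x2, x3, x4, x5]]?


C(n+d-1,d)=C(11,7)=330


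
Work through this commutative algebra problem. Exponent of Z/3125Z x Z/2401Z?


Exponent = lcm of the cyclic orders; pairwise coprime => product.
5^5*7^4=3125*2401=7503125


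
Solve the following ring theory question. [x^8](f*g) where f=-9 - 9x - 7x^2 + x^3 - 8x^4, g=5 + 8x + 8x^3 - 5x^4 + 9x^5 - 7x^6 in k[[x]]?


[x^8] = sum a_i*b_j, i+j=8
  -7*-7=49
  1*9=9
  -8*-5=40
Sum=98


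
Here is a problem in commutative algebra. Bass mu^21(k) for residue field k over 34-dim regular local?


C(n,i)=C(34,21)=927983760


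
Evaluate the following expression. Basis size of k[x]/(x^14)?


Basis: 1,x,...,x^13
dim=14


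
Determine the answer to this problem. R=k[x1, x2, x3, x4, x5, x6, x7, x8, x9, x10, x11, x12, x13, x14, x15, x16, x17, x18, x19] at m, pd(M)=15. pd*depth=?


pd+depth=19
depth=19-15=4
pd*depth=15*4=60


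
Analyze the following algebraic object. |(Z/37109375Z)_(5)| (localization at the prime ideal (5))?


5-primary part: 37109375=5^9*19
Size=5^9=1953125


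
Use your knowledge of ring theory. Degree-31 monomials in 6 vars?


C(d+n-1,n-1)=C(36,5)=376992


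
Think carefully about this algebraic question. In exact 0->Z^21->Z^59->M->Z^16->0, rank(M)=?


Alt sum=0:
(-1)^0*21 + (-1)^1*59 + (-1)^2*? + (-1)^3*16=0
rank(M)=54


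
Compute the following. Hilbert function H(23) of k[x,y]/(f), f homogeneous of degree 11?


H(t)=d for t>=d-1.
d=11, t=23
H(23)=11


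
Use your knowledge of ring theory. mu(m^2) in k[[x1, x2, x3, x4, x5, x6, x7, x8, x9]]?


C(n+d-1,d)=C(10,2)=45


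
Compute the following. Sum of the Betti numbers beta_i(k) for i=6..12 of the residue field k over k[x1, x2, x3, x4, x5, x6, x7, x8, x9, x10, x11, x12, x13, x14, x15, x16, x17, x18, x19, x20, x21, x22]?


Koszul resolution: beta_i(k)=C(n,i), n=22
C(22,6)=74613, C(22,7)=170544, C(22,8)=319770, C(22,9)=497420, C(22,10)=646646, C(22,11)=705432, C(22,12)=646646
Sum=3061071


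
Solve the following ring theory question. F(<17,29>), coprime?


gcd(17,29)=1 => F=ab-a-b=17*29-17-29=493-46=447


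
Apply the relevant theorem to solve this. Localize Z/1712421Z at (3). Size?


3-primary part: 1712421=3^10*29
Size=3^10=59049


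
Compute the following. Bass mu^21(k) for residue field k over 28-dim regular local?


C(n,i)=C(28,21)=1184040


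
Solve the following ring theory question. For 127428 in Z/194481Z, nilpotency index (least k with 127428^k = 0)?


127428^k mod 194481:
k=1: 127428
k=2: 93051
k=3: 185220
k=4: 0
First zero at k = 4


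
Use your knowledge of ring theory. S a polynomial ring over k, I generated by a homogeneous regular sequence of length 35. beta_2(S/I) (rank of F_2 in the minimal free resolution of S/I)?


Regular sequence => Koszul complex is the minimal free resolution.
Syz_1 minimally generated by Koszul relations f_i*e_j - f_j*e_i (i<j): mu(Syz_1) = beta_2 = C(m,2) = m(m-1)/2
m=35
35*34/2 = 595


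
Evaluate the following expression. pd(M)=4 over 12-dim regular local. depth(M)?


pd+depth=depth(R)=12
depth=12-4=8


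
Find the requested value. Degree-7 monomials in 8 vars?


C(d+n-1,n-1)=C(14,7)=3432


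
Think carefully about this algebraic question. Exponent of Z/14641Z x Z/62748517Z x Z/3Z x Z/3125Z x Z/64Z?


Exponent = lcm of the cyclic orders; pairwise coprime => product.
11^4*13^7*3^1*5^5*2^6=14641*62748517*3*3125*64=551220622438200000


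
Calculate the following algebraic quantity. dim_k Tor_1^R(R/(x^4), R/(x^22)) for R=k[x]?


Tor_1(R/I,R/J)=(I cap J)/IJ=(x^22)/(x^26)
dim=26-22=min(4,22)=4


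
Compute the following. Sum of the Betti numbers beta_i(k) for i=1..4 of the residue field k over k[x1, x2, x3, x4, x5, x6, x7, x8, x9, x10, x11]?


Koszul resolution: beta_i(k)=C(n,i), n=11
C(11,1)=11, C(11,2)=55, C(11,3)=165, C(11,4)=330
Sum=561


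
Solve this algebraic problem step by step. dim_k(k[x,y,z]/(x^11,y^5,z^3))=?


Basis: x^iy^jz^k, i<11,j<5,k<3
11*5*3=165


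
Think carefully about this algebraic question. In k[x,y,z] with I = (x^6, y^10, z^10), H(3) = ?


Need i<6, j<10, k<10 with i+j+k=3.
For each i, j ranges over max(0,3-i-9)..min(9,3-i):
  i=0: j in [0,3] -> 4
  i=1: j in [0,2] -> 3
  i=2: j in [0,1] -> 2
  i=3: j in [0,0] -> 1
H(3) = 4+3+2+1 = 10


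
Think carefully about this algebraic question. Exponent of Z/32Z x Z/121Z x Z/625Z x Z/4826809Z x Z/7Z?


Exponent = lcm of the cyclic orders; pairwise coprime => product.
2^5*11^2*5^4*13^6*7^1=32*121*625*4826809*7=81766144460000


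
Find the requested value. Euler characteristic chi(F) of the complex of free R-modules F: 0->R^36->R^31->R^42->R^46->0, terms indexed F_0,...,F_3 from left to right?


chi = sum (-1)^i * rank:
(-1)^0*36=36
(-1)^1*31=-31
(-1)^2*42=42
(-1)^3*46=-46
chi=1


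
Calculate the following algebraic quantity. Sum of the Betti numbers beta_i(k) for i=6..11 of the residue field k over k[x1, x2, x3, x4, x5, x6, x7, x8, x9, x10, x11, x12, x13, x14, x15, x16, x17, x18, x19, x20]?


Koszul resolution: beta_i(k)=C(n,i), n=20
C(20,6)=38760, C(20,7)=77520, C(20,8)=125970, C(20,9)=167960, C(20,10)=184756, C(20,11)=167960
Sum=762926


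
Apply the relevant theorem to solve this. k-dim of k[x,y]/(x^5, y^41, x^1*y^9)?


k[x,y]/I, I = (x^5, y^41, x^1*y^9)
Rect: 5x41=205. Corner: (5-1)x(41-9)=128.
dim = 205-128 = 77


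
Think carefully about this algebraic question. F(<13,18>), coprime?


gcd(13,18)=1 => F=ab-a-b=13*18-13-18=234-31=203


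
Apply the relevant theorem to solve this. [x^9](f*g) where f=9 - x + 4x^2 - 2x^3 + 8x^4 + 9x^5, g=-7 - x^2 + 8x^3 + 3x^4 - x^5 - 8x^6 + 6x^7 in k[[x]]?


[x^9] = sum a_i*b_j, i+j=9
  4*6=24
  -2*-8=16
  8*-1=-8
  9*3=27
Sum=59


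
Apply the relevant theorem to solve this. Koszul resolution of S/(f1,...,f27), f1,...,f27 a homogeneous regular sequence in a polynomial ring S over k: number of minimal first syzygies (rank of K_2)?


Regular sequence => Koszul complex is the minimal free resolution.
Syz_1 minimally generated by Koszul relations f_i*e_j - f_j*e_i (i<j): mu(Syz_1) = beta_2 = C(m,2) = m(m-1)/2
m=27
27*26/2 = 351


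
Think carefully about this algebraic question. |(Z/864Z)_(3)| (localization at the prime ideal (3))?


3-primary part: 864=3^3*32
Size=3^3=27


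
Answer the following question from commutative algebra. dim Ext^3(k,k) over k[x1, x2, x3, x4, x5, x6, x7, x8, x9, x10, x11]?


C(n,i)=C(11,3)=165


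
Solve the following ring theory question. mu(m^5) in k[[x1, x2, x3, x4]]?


C(n+d-1,d)=C(8,5)=56


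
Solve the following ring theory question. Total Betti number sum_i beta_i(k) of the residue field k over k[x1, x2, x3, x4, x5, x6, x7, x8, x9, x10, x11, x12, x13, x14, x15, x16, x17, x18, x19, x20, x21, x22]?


Koszul resolution: beta_i(k)=C(n,i), n=22
sum_i C(22,i) = 2^22 = 4194304


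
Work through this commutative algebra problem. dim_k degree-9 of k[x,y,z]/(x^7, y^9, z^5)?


Need i<7, j<9, k<5 with i+j+k=9.
For each i, j ranges over max(0,9-i-4)..min(8,9-i):
  i=0: j in [5,8] -> 4
  i=1: j in [4,8] -> 5
  i=2: j in [3,7] -> 5
  i=3: j in [2,6] -> 5
  i=4: j in [1,5] -> 5
  i=5: j in [0,4] -> 5
  i=6: j in [0,3] -> 4
H(9) = 4+5+5+5+5+5+4 = 33


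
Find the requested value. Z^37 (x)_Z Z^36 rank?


rank(M(x)N) = rank(M)*rank(N)
37*36 = 1332


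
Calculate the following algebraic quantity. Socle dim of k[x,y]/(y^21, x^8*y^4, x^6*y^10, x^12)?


Socle = ann(m) = span of standard monomials u with x*u, y*u in I (staircase corners).
Minimal generators: x^12, x^8*y^4, x^6*y^10, y^21
Corners: x^5y^20, x^7y^9, x^11y^3
Socle dim=3


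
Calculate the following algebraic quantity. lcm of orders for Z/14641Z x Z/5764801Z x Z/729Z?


Exponent = lcm of the cyclic orders; pairwise coprime => product.
11^4*7^8*3^6=14641*5764801*729=61529387100489


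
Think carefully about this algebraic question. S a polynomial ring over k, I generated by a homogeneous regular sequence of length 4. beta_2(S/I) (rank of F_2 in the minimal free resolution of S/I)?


Regular sequence => Koszul complex is the minimal free resolution.
Syz_1 minimally generated by Koszul relations f_i*e_j - f_j*e_i (i<j): mu(Syz_1) = beta_2 = C(m,2) = m(m-1)/2
m=4
4*3/2 = 6


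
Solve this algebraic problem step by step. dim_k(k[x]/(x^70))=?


Basis: 1,x,...,x^69
dim=70


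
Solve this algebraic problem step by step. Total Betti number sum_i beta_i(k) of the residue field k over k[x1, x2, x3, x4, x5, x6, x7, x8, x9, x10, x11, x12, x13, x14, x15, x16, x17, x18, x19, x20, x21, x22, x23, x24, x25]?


Koszul resolution: beta_i(k)=C(n,i), n=25
sum_i C(25,i) = 2^25 = 33554432


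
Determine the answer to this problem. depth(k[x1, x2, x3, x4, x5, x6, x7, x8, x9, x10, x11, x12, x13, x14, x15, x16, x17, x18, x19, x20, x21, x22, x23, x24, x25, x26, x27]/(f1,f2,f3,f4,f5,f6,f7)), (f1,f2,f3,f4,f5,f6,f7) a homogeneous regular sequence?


depth(R)=27
depth(R/I)=27-7=20


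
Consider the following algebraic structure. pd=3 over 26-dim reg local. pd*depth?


pd+depth=26
depth=26-3=23
pd*depth=3*23=69


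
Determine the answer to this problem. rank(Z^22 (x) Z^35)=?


rank(M(x)N) = rank(M)*rank(N)
22*35 = 770


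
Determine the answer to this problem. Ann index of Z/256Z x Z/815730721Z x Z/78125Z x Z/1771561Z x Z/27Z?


Exponent = lcm of the cyclic orders; pairwise coprime => product.
2^8*13^8*5^7*11^6*3^3=256*815730721*78125*1771561*27=780363035185759740000000


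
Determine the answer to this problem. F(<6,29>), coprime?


gcd(6,29)=1 => F=ab-a-b=6*29-6-29=174-35=139


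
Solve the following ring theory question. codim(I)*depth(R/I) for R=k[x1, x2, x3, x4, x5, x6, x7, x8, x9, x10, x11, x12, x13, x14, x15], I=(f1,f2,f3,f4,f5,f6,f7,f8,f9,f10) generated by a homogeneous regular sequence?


codim=10, depth=dim(R/I)=15-10=5
Product=10*5=50


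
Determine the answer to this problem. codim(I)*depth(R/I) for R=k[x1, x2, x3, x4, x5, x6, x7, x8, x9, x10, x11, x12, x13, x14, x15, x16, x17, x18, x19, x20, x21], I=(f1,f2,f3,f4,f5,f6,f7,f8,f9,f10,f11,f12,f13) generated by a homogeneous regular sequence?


codim=13, depth=dim(R/I)=21-13=8
Product=13*8=104


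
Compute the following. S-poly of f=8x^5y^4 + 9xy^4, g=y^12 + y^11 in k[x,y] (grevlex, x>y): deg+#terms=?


LT(f)=8x^5y^4, LT(g)=y^12
lcm(LM)=x^5y^12
S(f,g) (scaled by 8 to clear denominators) = y^8*f - 8x^5*g = -8x^5y^11 + 9xy^12
2 terms, deg 16.
16+2=18


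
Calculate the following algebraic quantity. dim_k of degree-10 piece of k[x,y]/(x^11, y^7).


k[x,y], I = (x^11, y^7), d = 10
Need i < 11 and d-i < 7.
Range: 4 <= i <= 10.
H(10) = 7


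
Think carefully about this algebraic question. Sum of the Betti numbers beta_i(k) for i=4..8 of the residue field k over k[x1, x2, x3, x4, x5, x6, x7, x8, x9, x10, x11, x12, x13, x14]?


Koszul resolution: beta_i(k)=C(n,i), n=14
C(14,4)=1001, C(14,5)=2002, C(14,6)=3003, C(14,7)=3432, C(14,8)=3003
Sum=12441


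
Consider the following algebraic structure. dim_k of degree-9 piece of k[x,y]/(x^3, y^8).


k[x,y], I = (x^3, y^8), d = 9
Need i < 3 and d-i < 8.
Range: 2 <= i <= 2.
H(9) = 1


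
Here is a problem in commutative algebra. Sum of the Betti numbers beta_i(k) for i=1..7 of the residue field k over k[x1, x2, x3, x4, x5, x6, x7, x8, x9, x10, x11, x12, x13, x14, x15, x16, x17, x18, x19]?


Koszul resolution: beta_i(k)=C(n,i), n=19
C(19,1)=19, C(19,2)=171, C(19,3)=969, C(19,4)=3876, C(19,5)=11628, C(19,6)=27132, C(19,7)=50388
Sum=94183


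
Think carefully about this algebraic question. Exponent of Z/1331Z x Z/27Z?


Exponent = lcm of the cyclic orders; pairwise coprime => product.
11^3*3^3=1331*27=35937


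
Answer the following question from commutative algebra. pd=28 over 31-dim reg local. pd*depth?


pd+depth=31
depth=31-28=3
pd*depth=28*3=84


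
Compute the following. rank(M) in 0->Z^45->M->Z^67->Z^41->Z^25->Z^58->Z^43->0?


Alt sum=0:
(-1)^0*45 + (-1)^1*? + (-1)^2*67 + (-1)^3*41 + (-1)^4*25 + (-1)^5*58 + (-1)^6*43=0
rank(M)=81


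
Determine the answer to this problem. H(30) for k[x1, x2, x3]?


C(d+n-1,n-1)=C(32,2)=496


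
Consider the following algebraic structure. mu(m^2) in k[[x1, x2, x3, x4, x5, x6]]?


C(n+d-1,d)=C(7,2)=21


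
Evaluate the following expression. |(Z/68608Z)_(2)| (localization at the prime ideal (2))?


2-primary part: 68608=2^10*67
Size=2^10=1024


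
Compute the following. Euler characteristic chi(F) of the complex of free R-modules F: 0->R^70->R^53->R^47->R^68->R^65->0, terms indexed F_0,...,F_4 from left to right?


chi = sum (-1)^i * rank:
(-1)^0*70=70
(-1)^1*53=-53
(-1)^2*47=47
(-1)^3*68=-68
(-1)^4*65=65
chi=61


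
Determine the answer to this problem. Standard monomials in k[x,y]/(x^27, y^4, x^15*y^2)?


k[x,y]/I, I = (x^27, y^4, x^15*y^2)
Rect: 27x4=108. Corner: (27-15)x(4-2)=24.
dim = 108-24 = 84


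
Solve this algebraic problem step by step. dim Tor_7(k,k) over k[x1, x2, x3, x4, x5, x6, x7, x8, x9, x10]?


Koszul: C(n,i)=C(10,7)=120


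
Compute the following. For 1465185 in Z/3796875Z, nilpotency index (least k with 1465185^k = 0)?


1465185^k mod 3796875:
k=1: 1465185
k=2: 2568600
k=3: 300375
k=4: 1569375
k=5: 3037500
k=6: 0
First zero at k = 6


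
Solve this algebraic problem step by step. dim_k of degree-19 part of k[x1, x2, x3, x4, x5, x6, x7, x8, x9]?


C(d+n-1,n-1)=C(27,8)=2220075


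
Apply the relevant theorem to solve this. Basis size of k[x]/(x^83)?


Basis: 1,x,...,x^82
dim=83


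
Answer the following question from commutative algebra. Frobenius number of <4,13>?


gcd(4,13)=1 => F=ab-a-b=4*13-4-13=52-17=35


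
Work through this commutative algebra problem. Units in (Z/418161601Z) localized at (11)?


Local ring = Z/14641Z.
phi(14641) = 11^3*(11-1) = 13310


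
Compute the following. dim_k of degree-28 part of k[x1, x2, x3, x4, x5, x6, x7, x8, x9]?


C(d+n-1,n-1)=C(36,8)=30260340


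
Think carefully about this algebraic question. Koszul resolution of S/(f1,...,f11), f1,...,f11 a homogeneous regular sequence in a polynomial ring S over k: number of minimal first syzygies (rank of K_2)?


Regular sequence => Koszul complex is the minimal free resolution.
Syz_1 minimally generated by Koszul relations f_i*e_j - f_j*e_i (i<j): mu(Syz_1) = beta_2 = C(m,2) = m(m-1)/2
m=11
11*10/2 = 55


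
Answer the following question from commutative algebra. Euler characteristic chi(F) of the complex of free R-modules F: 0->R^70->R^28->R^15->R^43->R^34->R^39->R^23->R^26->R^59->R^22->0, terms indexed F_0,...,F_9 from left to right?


chi = sum (-1)^i * rank:
(-1)^0*70=70
(-1)^1*28=-28
(-1)^2*15=15
(-1)^3*43=-43
(-1)^4*34=34
(-1)^5*39=-39
(-1)^6*23=23
(-1)^7*26=-26
(-1)^8*59=59
(-1)^9*22=-22
chi=43


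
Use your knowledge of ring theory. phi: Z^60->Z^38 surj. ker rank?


rank(ker) = 60-38 = 22


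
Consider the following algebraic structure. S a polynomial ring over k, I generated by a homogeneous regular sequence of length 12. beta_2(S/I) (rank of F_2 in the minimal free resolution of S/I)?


Regular sequence => Koszul complex is the minimal free resolution.
Syz_1 minimally generated by Koszul relations f_i*e_j - f_j*e_i (i<j): mu(Syz_1) = beta_2 = C(m,2) = m(m-1)/2
m=12
12*11/2 = 66


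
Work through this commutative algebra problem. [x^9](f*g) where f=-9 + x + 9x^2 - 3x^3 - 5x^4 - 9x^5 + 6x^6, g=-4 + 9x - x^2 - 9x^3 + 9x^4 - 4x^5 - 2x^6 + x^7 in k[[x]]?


[x^9] = sum a_i*b_j, i+j=9
  9*1=9
  -3*-2=6
  -5*-4=20
  -9*9=-81
  6*-9=-54
Sum=-100


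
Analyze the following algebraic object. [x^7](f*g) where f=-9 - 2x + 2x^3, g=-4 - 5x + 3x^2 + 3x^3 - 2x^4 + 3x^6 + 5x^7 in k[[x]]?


[x^7] = sum a_i*b_j, i+j=7
  -9*5=-45
  -2*3=-6
  2*-2=-4
Sum=-55


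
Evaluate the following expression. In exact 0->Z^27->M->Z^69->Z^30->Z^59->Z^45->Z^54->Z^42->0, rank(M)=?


Alt sum=0:
(-1)^0*27 + (-1)^1*? + (-1)^2*69 + (-1)^3*30 + (-1)^4*59 + (-1)^5*45 + (-1)^6*54 + (-1)^7*42=0
rank(M)=92


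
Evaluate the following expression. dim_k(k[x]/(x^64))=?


Basis: 1,x,...,x^63
dim=64


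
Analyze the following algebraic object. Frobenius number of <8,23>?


gcd(8,23)=1 => F=ab-a-b=8*23-8-23=184-31=153


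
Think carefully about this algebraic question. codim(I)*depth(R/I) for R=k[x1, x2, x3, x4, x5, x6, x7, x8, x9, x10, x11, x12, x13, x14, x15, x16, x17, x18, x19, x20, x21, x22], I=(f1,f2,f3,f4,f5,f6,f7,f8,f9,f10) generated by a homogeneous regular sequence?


codim=10, depth=dim(R/I)=22-10=12
Product=10*12=120


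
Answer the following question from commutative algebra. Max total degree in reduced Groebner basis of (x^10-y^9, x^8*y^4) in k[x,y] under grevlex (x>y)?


LT(f1)=x^10, LT(f2)=x^8y^4, lcm=x^10y^4
S(f1,f2) = y^4*f1 - x^2*f2 = -y^13
Reduced GB = {f1, f2, y^13}; degrees 10, 12, 13
Max = 13


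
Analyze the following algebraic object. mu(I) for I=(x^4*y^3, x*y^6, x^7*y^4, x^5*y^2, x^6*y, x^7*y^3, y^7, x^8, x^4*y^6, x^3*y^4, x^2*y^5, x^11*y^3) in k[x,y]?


Remove redundant (divisible by others).
x^4*y^6 redundant.
x^7*y^4 redundant.
x^7*y^3 redundant.
x^11*y^3 redundant.
Min: x^8, x^6*y, x^5*y^2, x^4*y^3, x^3*y^4, x^2*y^5, x*y^6, y^7
Count=8


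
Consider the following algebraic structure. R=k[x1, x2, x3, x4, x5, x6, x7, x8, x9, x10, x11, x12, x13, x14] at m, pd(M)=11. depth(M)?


pd+depth=depth(R)=14
depth=14-11=3


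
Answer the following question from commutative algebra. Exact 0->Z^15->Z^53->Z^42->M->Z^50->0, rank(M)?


Alt sum=0:
(-1)^0*15 + (-1)^1*53 + (-1)^2*42 + (-1)^3*? + (-1)^4*50=0
rank(M)=54


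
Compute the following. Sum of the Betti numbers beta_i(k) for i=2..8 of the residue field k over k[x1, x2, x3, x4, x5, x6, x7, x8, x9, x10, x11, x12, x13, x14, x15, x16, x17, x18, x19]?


Koszul resolution: beta_i(k)=C(n,i), n=19
C(19,2)=171, C(19,3)=969, C(19,4)=3876, C(19,5)=11628, C(19,6)=27132, C(19,7)=50388, C(19,8)=75582
Sum=169746


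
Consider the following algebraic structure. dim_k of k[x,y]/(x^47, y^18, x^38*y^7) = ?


k[x,y]/I, I = (x^47, y^18, x^38*y^7)
Rect: 47x18=846. Corner: (47-38)x(18-7)=99.
dim = 846-99 = 747


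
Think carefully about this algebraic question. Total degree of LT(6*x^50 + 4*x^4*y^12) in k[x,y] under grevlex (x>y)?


LT: 6*x^50
deg_x=50, deg_y=0
Total=50+0=50


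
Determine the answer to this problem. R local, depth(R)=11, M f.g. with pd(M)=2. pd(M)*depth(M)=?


pd+depth=11
depth=11-2=9
pd*depth=2*9=18


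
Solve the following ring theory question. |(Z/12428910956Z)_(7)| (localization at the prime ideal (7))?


7-primary part: 12428910956=7^10*44
Size=7^10=282475249


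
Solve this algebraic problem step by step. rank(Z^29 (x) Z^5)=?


rank(M(x)N) = rank(M)*rank(N)
29*5 = 145


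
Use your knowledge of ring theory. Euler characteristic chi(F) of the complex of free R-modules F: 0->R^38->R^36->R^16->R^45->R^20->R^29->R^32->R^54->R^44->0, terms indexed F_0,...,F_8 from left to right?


chi = sum (-1)^i * rank:
(-1)^0*38=38
(-1)^1*36=-36
(-1)^2*16=16
(-1)^3*45=-45
(-1)^4*20=20
(-1)^5*29=-29
(-1)^6*32=32
(-1)^7*54=-54
(-1)^8*44=44
chi=-14


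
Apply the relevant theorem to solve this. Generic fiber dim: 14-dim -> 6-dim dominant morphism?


dim(fiber)=dim(X)-dim(Y)=14-6=8


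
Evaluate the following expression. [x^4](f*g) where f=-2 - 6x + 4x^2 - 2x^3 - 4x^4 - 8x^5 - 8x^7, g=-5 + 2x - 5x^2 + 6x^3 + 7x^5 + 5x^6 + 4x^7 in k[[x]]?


[x^4] = sum a_i*b_j, i+j=4
  -6*6=-36
  4*-5=-20
  -2*2=-4
  -4*-5=20
Sum=-40


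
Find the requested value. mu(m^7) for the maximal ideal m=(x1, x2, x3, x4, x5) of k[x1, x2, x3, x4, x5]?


Graded Nakayama: mu(m^d) = dim_k (m^d/m^(d+1)) = #degree-7 monomials in 5 vars
C(n+d-1,d)=C(11,7)=330


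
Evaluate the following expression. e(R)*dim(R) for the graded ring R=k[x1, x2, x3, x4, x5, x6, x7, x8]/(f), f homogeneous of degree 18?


e(R)=deg(f)=18, dim(R)=8-1=7
e*dim=18*7=126


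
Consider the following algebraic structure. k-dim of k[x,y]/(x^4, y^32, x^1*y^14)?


k[x,y]/I, I = (x^4, y^32, x^1*y^14)
Rect: 4x32=128. Corner: (4-1)x(32-14)=54.
dim = 128-54 = 74


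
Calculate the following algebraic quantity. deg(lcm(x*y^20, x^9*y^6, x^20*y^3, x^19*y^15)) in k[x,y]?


lcm = componentwise max:
x: max(1,9,20,19)=20
y: max(20,6,3,15)=20
Total=20+20=40


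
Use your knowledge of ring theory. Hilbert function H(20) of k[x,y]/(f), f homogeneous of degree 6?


H(t)=d for t>=d-1.
d=6, t=20
H(20)=6


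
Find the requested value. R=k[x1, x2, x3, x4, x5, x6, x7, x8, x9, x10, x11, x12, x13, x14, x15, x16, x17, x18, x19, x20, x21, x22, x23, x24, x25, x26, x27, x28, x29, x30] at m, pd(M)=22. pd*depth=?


pd+depth=30
depth=30-22=8
pd*depth=22*8=176


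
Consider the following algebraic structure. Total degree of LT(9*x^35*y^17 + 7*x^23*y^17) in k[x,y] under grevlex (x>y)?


LT: 9*x^35*y^17
deg_x=35, deg_y=17
Total=35+17=52


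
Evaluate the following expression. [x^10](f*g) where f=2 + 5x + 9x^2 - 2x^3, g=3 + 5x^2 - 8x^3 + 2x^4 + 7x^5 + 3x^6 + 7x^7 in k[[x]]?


[x^10] = sum a_i*b_j, i+j=10
  -2*7=-14
Sum=-14


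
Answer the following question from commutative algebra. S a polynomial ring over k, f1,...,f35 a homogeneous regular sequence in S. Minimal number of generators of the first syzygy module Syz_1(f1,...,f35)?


Regular sequence => Koszul complex is the minimal free resolution.
Syz_1 minimally generated by Koszul relations f_i*e_j - f_j*e_i (i<j): mu(Syz_1) = beta_2 = C(m,2) = m(m-1)/2
m=35
35*34/2 = 595


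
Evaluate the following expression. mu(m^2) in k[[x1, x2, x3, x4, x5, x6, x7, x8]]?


C(n+d-1,d)=C(9,2)=36


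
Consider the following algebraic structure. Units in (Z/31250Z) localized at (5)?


Local ring = Z/15625Z.
phi(15625) = 5^5*(5-1) = 12500


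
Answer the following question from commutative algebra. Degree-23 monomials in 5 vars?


C(d+n-1,n-1)=C(27,4)=17550


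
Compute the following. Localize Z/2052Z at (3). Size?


3-primary part: 2052=3^3*76
Size=3^3=27


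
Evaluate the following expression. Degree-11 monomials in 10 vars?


C(d+n-1,n-1)=C(20,9)=167960


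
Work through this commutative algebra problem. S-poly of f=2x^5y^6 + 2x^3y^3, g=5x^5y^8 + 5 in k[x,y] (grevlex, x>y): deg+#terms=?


LT(f)=2x^5y^6, LT(g)=5x^5y^8
lcm(LM)=x^5y^8
S(f,g) (scaled by 10 to clear denominators) = 5y^2*f - 2*g = 10x^3y^5 - 10
2 terms, deg 8.
8+2=10


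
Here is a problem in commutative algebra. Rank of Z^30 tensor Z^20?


rank(M(x)N) = rank(M)*rank(N)
30*20 = 600


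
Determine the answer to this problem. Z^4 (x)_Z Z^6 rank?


rank(M(x)N) = rank(M)*rank(N)
4*6 = 24


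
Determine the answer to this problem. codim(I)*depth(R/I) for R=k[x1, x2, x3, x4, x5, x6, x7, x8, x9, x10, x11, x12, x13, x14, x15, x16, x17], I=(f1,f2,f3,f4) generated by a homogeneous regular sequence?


codim=4, depth=dim(R/I)=17-4=13
Product=4*13=52


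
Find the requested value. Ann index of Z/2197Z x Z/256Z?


Exponent = lcm of the cyclic orders; pairwise coprime => product.
13^3*2^8=2197*256=562432


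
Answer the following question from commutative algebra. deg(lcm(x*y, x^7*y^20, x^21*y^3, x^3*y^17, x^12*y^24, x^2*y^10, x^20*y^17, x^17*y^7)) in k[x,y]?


lcm = componentwise max:
x: max(1,7,21,3,12,2,20,17)=21
y: max(1,20,3,17,24,10,17,7)=24
Total=21+24=45


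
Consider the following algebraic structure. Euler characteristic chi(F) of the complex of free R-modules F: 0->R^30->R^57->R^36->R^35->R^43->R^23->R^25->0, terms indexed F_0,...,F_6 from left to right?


chi = sum (-1)^i * rank:
(-1)^0*30=30
(-1)^1*57=-57
(-1)^2*36=36
(-1)^3*35=-35
(-1)^4*43=43
(-1)^5*23=-23
(-1)^6*25=25
chi=19


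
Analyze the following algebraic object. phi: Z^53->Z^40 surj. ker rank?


rank(ker) = 53-40 = 13


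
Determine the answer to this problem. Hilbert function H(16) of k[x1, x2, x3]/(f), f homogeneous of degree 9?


C(18,2)-C(9,2)=153-36=117


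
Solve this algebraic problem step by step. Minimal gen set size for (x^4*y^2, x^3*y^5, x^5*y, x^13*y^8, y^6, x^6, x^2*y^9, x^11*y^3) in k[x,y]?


Remove redundant (divisible by others).
x^11*y^3 redundant.
x^2*y^9 redundant.
x^13*y^8 redundant.
Min: x^6, x^5*y, x^4*y^2, x^3*y^5, y^6
Count=5


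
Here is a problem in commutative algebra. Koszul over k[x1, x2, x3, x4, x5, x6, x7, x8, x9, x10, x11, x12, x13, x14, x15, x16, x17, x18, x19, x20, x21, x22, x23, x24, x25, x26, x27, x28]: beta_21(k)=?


C(n,i)=C(28,21)=1184040


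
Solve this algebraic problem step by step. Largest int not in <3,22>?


gcd(3,22)=1 => F=ab-a-b=3*22-3-22=66-25=41


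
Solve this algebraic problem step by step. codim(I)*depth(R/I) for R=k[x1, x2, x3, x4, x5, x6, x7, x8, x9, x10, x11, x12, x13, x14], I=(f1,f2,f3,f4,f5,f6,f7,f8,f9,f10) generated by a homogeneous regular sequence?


codim=10, depth=dim(R/I)=14-10=4
Product=10*4=40


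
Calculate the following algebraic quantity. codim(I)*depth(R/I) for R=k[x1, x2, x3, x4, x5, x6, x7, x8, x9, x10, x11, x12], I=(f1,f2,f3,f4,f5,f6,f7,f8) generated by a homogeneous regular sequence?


codim=8, depth=dim(R/I)=12-8=4
Product=8*4=32


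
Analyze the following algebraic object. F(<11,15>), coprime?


gcd(11,15)=1 => F=ab-a-b=11*15-11-15=165-26=139


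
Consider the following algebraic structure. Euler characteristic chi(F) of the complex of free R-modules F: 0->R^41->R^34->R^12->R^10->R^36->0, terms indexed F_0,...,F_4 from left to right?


chi = sum (-1)^i * rank:
(-1)^0*41=41
(-1)^1*34=-34
(-1)^2*12=12
(-1)^3*10=-10
(-1)^4*36=36
chi=45


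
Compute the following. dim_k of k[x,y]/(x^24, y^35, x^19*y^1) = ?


k[x,y]/I, I = (x^24, y^35, x^19*y^1)
Rect: 24x35=840. Corner: (24-19)x(35-1)=170.
dim = 840-170 = 670


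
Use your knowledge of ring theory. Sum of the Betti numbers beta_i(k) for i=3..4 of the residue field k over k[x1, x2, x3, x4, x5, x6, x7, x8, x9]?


Koszul resolution: beta_i(k)=C(n,i), n=9
C(9,3)=84, C(9,4)=126
Sum=210


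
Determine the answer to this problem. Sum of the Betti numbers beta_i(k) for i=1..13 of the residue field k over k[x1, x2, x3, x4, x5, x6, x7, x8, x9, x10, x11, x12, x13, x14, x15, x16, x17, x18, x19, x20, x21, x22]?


Koszul resolution: beta_i(k)=C(n,i), n=22
C(22,1)=22, C(22,2)=231, C(22,3)=1540, C(22,4)=7315, C(22,5)=26334, C(22,6)=74613, C(22,7)=170544, C(22,8)=319770, C(22,9)=497420, C(22,10)=646646, C(22,11)=705432, C(22,12)=646646, C(22,13)=497420
Sum=3593933


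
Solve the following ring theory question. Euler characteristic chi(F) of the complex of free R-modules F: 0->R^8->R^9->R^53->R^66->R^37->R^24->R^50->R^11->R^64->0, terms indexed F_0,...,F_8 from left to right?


chi = sum (-1)^i * rank:
(-1)^0*8=8
(-1)^1*9=-9
(-1)^2*53=53
(-1)^3*66=-66
(-1)^4*37=37
(-1)^5*24=-24
(-1)^6*50=50
(-1)^7*11=-11
(-1)^8*64=64
chi=102


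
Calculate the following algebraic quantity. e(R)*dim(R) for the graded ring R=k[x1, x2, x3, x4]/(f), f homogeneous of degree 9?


e(R)=deg(f)=9, dim(R)=4-1=3
e*dim=9*3=27


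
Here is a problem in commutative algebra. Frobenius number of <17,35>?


gcd(17,35)=1 => F=ab-a-b=17*35-17-35=595-52=543


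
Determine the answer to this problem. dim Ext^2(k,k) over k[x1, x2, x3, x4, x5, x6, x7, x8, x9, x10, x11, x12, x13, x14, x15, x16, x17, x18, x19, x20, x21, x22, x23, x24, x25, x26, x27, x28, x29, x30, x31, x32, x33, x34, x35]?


C(n,i)=C(35,2)=595


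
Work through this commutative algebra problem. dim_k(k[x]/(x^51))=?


Basis: 1,x,...,x^50
dim=51


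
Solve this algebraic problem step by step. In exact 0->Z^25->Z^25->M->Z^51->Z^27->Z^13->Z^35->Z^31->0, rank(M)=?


Alt sum=0:
(-1)^0*25 + (-1)^1*25 + (-1)^2*? + (-1)^3*51 + (-1)^4*27 + (-1)^5*13 + (-1)^6*35 + (-1)^7*31=0
rank(M)=33


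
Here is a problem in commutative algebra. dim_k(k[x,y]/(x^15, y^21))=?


Basis: x^i*y^j, i<15, j<21
15*21=315


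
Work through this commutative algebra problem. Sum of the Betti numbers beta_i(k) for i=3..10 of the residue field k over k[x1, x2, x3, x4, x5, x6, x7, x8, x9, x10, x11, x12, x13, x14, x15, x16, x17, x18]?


Koszul resolution: beta_i(k)=C(n,i), n=18
C(18,3)=816, C(18,4)=3060, C(18,5)=8568, C(18,6)=18564, C(18,7)=31824, C(18,8)=43758, C(18,9)=48620, C(18,10)=43758
Sum=198968


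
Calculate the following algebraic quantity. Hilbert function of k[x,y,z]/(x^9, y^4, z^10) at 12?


Need i<9, j<4, k<10 with i+j+k=12.
For each i, j ranges over max(0,12-i-9)..min(3,12-i):
  i=0: j in [3,3] -> 1
  i=1: j in [2,3] -> 2
  i=2: j in [1,3] -> 3
  i=3: j in [0,3] -> 4
  i=4: j in [0,3] -> 4
  i=5: j in [0,3] -> 4
  i=6: j in [0,3] -> 4
  i=7: j in [0,3] -> 4
  i=8: j in [0,3] -> 4
H(12) = 1+2+3+4+4+4+4+4+4 = 30


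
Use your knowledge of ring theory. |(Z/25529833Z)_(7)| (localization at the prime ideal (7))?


7-primary part: 25529833=7^7*31
Size=7^7=823543


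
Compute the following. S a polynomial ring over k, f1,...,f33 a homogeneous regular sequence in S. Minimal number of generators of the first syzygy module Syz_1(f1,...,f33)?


Regular sequence => Koszul complex is the minimal free resolution.
Syz_1 minimally generated by Koszul relations f_i*e_j - f_j*e_i (i<j): mu(Syz_1) = beta_2 = C(m,2) = m(m-1)/2
m=33
33*32/2 = 528


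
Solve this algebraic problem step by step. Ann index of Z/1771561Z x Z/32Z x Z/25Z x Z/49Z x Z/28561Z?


Exponent = lcm of the cyclic orders; pairwise coprime => product.
11^6*2^5*5^2*7^2*13^4=1771561*32*25*49*28561=1983424105863200


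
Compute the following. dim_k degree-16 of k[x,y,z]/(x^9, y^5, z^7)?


Need i<9, j<5, k<7 with i+j+k=16.
For each i, j ranges over max(0,16-i-6)..min(4,16-i):
  i=0: j in [10,4] -> 0
  i=1: j in [9,4] -> 0
  i=2: j in [8,4] -> 0
  i=3: j in [7,4] -> 0
  i=4: j in [6,4] -> 0
  i=5: j in [5,4] -> 0
  i=6: j in [4,4] -> 1
  i=7: j in [3,4] -> 2
  i=8: j in [2,4] -> 3
H(16) = 0+0+0+0+0+0+1+2+3 = 6


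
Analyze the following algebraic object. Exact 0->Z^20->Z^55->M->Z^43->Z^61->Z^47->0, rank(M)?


Alt sum=0:
(-1)^0*20 + (-1)^1*55 + (-1)^2*? + (-1)^3*43 + (-1)^4*61 + (-1)^5*47=0
rank(M)=64


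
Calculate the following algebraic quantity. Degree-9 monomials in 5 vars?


C(d+n-1,n-1)=C(13,4)=715


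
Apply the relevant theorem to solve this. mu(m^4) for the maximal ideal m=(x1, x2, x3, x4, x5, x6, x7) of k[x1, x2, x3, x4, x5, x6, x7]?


Graded Nakayama: mu(m^d) = dim_k (m^d/m^(d+1)) = #degree-4 monomials in 7 vars
C(n+d-1,d)=C(10,4)=210


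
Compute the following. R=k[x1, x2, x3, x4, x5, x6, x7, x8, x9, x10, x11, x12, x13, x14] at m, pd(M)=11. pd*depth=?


pd+depth=14
depth=14-11=3
pd*depth=11*3=33


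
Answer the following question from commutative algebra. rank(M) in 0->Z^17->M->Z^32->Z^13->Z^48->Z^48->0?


Alt sum=0:
(-1)^0*17 + (-1)^1*? + (-1)^2*32 + (-1)^3*13 + (-1)^4*48 + (-1)^5*48=0
rank(M)=36


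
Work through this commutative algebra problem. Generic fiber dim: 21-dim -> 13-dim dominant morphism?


dim(fiber)=dim(X)-dim(Y)=21-13=8


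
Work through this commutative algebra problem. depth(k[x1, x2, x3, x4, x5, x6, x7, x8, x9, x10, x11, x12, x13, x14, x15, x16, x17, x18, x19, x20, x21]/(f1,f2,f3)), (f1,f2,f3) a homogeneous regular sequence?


depth(R)=21
depth(R/I)=21-3=18


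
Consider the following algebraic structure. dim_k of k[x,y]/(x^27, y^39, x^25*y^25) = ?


k[x,y]/I, I = (x^27, y^39, x^25*y^25)
Rect: 27x39=1053. Corner: (27-25)x(39-25)=28.
dim = 1053-28 = 1025


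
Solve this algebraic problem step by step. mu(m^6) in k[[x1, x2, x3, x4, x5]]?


C(n+d-1,d)=C(10,6)=210


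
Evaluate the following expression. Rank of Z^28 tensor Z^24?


rank(M(x)N) = rank(M)*rank(N)
28*24 = 672


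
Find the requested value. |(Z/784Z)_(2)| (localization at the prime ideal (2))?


2-primary part: 784=2^4*49
Size=2^4=16


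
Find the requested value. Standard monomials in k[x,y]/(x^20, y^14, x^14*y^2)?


k[x,y]/I, I = (x^20, y^14, x^14*y^2)
Rect: 20x14=280. Corner: (20-14)x(14-2)=72.
dim = 280-72 = 208


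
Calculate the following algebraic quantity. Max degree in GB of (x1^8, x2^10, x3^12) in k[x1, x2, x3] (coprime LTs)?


Pure powers, coprime LTs => already GB.
Degrees: 8, 10, 12
Max=12


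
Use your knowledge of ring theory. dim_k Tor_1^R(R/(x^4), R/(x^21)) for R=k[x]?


Tor_1(R/I,R/J)=(I cap J)/IJ=(x^21)/(x^25)
dim=25-21=min(4,21)=4


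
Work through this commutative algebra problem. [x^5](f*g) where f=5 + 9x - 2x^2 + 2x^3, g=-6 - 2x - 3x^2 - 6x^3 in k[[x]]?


[x^5] = sum a_i*b_j, i+j=5
  -2*-6=12
  2*-3=-6
Sum=6


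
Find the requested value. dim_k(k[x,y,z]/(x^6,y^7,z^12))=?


Basis: x^iy^jz^k, i<6,j<7,k<12
6*7*12=504


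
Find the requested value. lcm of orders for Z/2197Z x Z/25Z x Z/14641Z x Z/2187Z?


Exponent = lcm of the cyclic orders; pairwise coprime => product.
13^3*5^2*11^4*3^7=2197*25*14641*2187=1758691194975


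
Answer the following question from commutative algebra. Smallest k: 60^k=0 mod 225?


60^k mod 225:
k=1: 60
k=2: 0
First zero at k = 2


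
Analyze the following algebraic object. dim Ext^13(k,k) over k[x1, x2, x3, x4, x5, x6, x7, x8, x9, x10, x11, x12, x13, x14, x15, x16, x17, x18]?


C(n,i)=C(18,13)=8568


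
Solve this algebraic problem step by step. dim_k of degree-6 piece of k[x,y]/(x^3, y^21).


k[x,y], I = (x^3, y^21), d = 6
Need i < 3 and d-i < 21.
Range: 0 <= i <= 2.
H(6) = 3


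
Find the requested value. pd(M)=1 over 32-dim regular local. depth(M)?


pd+depth=depth(R)=32
depth=32-1=31


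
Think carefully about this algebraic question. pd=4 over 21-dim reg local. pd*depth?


pd+depth=21
depth=21-4=17
pd*depth=4*17=68


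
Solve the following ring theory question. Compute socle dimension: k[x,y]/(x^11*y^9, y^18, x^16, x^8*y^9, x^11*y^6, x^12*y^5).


Socle = ann(m) = span of standard monomials u with x*u, y*u in I (staircase corners).
Redundant generators: x^11*y^9
Minimal generators: x^16, x^12*y^5, x^11*y^6, x^8*y^9, y^18
Corners: x^7y^17, x^10y^8, x^11y^5, x^15y^4
Socle dim=4


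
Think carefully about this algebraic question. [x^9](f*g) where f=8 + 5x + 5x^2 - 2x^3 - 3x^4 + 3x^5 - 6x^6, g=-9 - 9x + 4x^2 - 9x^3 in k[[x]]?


[x^9] = sum a_i*b_j, i+j=9
  -6*-9=54
Sum=54


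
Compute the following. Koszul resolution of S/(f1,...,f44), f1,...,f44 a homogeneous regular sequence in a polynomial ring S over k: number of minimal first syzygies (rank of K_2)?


Regular sequence => Koszul complex is the minimal free resolution.
Syz_1 minimally generated by Koszul relations f_i*e_j - f_j*e_i (i<j): mu(Syz_1) = beta_2 = C(m,2) = m(m-1)/2
m=44
44*43/2 = 946


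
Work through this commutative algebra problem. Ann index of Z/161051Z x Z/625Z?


Exponent = lcm of the cyclic orders; pairwise coprime => product.
11^5*5^4=161051*625=100656875


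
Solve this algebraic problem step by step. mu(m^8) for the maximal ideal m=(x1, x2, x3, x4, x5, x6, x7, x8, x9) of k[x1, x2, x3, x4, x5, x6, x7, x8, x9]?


Graded Nakayama: mu(m^d) = dim_k (m^d/m^(d+1)) = #degree-8 monomials in 9 vars
C(n+d-1,d)=C(16,8)=12870


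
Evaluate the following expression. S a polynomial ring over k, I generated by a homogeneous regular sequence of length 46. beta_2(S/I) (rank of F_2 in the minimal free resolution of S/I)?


Regular sequence => Koszul complex is the minimal free resolution.
Syz_1 minimally generated by Koszul relations f_i*e_j - f_j*e_i (i<j): mu(Syz_1) = beta_2 = C(m,2) = m(m-1)/2
m=46
46*45/2 = 1035
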